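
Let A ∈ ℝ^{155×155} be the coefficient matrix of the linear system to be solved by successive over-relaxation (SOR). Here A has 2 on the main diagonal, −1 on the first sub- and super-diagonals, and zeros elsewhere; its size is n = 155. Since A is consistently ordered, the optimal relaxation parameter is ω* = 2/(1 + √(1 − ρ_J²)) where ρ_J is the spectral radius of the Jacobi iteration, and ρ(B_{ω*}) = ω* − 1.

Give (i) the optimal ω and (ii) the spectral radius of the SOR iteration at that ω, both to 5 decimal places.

½·tridiag(1,0,1) at n=155: λ_k = cos(kπ/156); max |λ| at k=1 ⇒ ρ_J = cos(π/156) ≈ 0.99980.
√(1−ρ_J²) = |sin(π/156)| = 0.020137
So ω* = 2/1.020137 = 1.96052 (Young).
and ρ(B_{ω*}) = 1.96052 − 1 = 0.96052.

ω* = 1.96052, ρ_SOR = 0.96052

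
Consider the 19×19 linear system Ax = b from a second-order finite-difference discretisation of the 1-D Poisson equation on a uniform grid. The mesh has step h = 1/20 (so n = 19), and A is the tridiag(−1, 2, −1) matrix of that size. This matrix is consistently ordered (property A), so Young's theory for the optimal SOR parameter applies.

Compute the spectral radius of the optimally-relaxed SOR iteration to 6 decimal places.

ρ_SOR = 0.729454

ρ_J = max_k |cos(kπ/20)| = cos(π/20) = 0.987688
1 − cos²(π/20) = sin²(π/20) ⇒ √(1−ρ_J²) = sin(π/20) = 0.1564345.
Then 2/(1+√(1−ρ_J²)) = 2/(1+0.1564345); ω* = 2/1.1564345 = 1.729454.
ρ_SOR = ω* − 1 = 1.729454 − 1 = 0.729454.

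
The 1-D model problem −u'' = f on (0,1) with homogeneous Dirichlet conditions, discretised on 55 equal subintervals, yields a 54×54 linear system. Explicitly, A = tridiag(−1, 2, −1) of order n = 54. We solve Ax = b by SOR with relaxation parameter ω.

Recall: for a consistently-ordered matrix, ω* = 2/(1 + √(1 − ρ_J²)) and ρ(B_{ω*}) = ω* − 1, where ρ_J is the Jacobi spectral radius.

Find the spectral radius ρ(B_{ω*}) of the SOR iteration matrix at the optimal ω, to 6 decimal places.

ρ_SOR = 0.891989

B_J for the 54×54 system has eigenvalues cos(kπ/55); ρ_J = cos(π/55) = 0.998369.
root = sin(π/55) = 0.0570888  (since 1−cos² = sin²).
[ω*] 2 ÷ (1 + 0.0570888) = 2 ÷ 1.0570888 = 1.891989.
ρ(B_{ω*}) = ω*−1 = 0.891989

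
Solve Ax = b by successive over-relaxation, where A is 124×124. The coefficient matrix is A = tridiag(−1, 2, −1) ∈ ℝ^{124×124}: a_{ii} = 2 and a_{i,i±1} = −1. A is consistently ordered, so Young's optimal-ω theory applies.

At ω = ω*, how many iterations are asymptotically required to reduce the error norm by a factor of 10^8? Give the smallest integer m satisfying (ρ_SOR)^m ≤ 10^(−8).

m = 367

[ρ_J] n=124: ρ(B_J) = cos(π/(n+1)) = cos(π/125) = 0.9996842.
1 − cos²(π/125) = sin²(π/125) ⇒ √(1−ρ_J²) = sin(π/125) = 0.0251301.
ω* = 2/(1+0.0251301) = 1.9509719
ρ_SOR = ω* − 1 ≈ 0.9509719.
8·ln10 = 18.4207; −ln(0.9509719) = 0.0502708; m = ⌈18.4207/0.0502708⌉ = ⌈366.429⌉ = 367.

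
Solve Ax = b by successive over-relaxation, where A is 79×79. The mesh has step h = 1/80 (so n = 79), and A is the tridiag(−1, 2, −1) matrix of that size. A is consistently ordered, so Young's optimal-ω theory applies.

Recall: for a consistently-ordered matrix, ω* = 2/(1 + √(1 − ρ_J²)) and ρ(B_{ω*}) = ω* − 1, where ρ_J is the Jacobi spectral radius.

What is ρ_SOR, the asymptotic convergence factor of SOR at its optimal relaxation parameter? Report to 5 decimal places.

B_J for the 79×79 system has eigenvalues cos(kπ/80); ρ_J = cos(π/80) = 0.99923.
√(1 − cos²(π/80)) = sin(π/80) ≈ 0.039260.
Then 2/(1+√(1−ρ_J²)) = 2/(1+0.039260); ω* = 2/1.039260 = 1.92445.
Hence ρ(B_{ω*}) = 1.92445 − 1 = 0.92445.

ρ_SOR = 0.92445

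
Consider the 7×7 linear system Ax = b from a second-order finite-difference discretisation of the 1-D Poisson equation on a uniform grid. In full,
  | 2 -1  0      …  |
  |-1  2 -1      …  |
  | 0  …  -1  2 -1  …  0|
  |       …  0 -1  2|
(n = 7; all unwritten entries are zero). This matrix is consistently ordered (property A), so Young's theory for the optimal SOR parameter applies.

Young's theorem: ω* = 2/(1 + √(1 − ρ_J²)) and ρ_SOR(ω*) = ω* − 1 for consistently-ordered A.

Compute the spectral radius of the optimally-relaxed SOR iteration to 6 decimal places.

[ρ_J] n=7: ρ(B_J) = cos(π/(n+1)) = cos(π/8) = 0.923880.
1 − cos²(π/8) = sin²(π/8) ⇒ √(1−ρ_J²) = sin(π/8) = 0.3826834.
So ω* = 2/1.3826834 = 1.446463 (Young).
ρ(B_{ω*}) = ω*−1 = 0.446463

ρ_SOR = 0.446463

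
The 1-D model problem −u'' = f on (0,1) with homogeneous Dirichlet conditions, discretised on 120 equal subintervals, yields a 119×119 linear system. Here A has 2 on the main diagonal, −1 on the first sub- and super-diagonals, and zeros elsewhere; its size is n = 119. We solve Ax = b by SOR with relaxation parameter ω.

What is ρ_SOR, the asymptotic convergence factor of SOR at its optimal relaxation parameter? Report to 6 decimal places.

ρ_SOR = 0.948982

[ρ_J] n=119: ρ(B_J) = cos(π/(n+1)) = cos(π/120) = 0.999657.
√(1−ρ_J²) simplifies to sin(π/120) = 0.0261769.
Then 2/(1+√(1−ρ_J²)) = 2/(1+0.0261769); ω* = 2/1.0261769 = 1.948982.
Hence ρ(B_{ω*}) = 1.948982 − 1 = 0.948982.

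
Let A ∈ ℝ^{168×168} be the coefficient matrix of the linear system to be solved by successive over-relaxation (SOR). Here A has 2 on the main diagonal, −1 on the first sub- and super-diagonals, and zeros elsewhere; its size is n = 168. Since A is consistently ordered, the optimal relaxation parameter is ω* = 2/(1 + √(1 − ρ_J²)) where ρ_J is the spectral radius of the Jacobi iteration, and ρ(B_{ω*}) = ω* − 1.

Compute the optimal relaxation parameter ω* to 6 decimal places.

B_J for the 168×168 system has eigenvalues cos(kπ/169); ρ_J = cos(π/169) = 0.999827.
root = sin(π/169) = 0.0185882  (since 1−cos² = sin²).
ω* = 2/(1+0.0185882) = 1.963502
ρ(B_{ω*}) = ω*−1 = 0.963502

ω* = 1.963502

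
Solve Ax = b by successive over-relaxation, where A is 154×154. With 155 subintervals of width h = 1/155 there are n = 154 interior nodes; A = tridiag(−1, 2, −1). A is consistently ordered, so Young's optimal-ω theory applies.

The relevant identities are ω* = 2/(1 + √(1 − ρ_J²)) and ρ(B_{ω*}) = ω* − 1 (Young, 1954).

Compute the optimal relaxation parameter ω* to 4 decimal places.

n=154: λ(B_J) = 1 − λ(A)/2 = cos(kπ/155); k=1 gives ρ_J = 0.9998.
√(1−ρ_J²) simplifies to sin(π/155) = 0.02027.
Young: ω* = 2/(1+√(1−ρ_J²)) = 2/(1+0.02027) = 2/1.02027 = 1.9603.
Hence ρ(B_{ω*}) = 1.9603 − 1 = 0.9603.

ω* = 1.9603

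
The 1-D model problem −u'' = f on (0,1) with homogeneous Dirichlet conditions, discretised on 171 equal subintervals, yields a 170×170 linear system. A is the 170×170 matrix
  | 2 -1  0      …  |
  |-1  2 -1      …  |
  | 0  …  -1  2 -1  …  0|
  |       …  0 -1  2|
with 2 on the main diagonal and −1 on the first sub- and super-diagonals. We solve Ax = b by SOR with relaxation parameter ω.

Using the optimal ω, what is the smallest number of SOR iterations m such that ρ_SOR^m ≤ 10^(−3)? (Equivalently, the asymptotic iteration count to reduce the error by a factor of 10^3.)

m = 188

n=170: λ(B_J) = 1 − λ(A)/2 = cos(kπ/171); k=1 gives ρ_J = 0.9998312.
1 − cos²(π/171) = sin²(π/171) ⇒ √(1−ρ_J²) = sin(π/171) = 0.0183709.
[ω*] 2 ÷ (1 + 0.0183709) = 2 ÷ 1.0183709 = 1.9639210.
ρ_SOR = ω* − 1 = 1.9639210 − 1 = 0.9639210.
m ≥ 3·ln10 / (−ln 0.9639210) = 187.987; smallest integer m = 188.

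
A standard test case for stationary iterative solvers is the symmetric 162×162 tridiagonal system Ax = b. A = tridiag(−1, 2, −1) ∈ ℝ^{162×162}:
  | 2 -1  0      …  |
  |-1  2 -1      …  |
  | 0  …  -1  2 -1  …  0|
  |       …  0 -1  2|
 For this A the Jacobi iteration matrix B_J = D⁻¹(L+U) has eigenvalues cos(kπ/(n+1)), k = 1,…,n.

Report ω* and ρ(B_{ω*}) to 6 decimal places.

[ρ_J] n=162: ρ(B_J) = cos(π/(n+1)) = cos(π/163) = 0.999814.
√(1−ρ_J²) simplifies to sin(π/163) = 0.0192724.
ω* = 2/(1+0.0192724) = 1.962184
and ρ(B_{ω*}) = 1.962184 − 1 = 0.962184.

ω* = 1.962184, ρ_SOR = 0.962184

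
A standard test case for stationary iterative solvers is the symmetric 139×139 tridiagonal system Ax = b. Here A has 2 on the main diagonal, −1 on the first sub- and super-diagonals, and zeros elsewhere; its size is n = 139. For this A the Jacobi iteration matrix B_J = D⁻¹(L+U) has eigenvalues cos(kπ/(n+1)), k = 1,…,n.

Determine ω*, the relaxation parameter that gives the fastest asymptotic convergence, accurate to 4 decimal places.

spectrum of D⁻¹(L+U) = {cos(kπ/140) : 1≤k≤139}; ρ_J = cos(π/140) = 0.9997.
1 − cos²(π/140) = sin²(π/140) ⇒ √(1−ρ_J²) = sin(π/140) = 0.02244.
ω* = 2/(1+0.02244) = 1.9561
ρ(B_{ω*}) = ω*−1 = 0.9561

ω* = 1.9561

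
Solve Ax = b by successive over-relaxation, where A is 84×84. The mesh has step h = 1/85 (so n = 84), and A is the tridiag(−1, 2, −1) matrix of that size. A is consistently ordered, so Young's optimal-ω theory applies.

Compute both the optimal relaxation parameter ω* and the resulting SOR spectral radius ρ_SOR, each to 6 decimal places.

ρ_J = max_k |cos(kπ/85)| = cos(π/85) = 0.999317
√(1−ρ_J²) = |sin(π/85)| = 0.0369515
Young: ω* = 2/(1+√(1−ρ_J²)) = 2/(1+0.0369515) = 2/1.0369515 = 1.928731.
ρ_SOR = ω* − 1 = 1.928731 − 1 = 0.928731.

ω* = 1.928731, ρ_SOR = 0.928731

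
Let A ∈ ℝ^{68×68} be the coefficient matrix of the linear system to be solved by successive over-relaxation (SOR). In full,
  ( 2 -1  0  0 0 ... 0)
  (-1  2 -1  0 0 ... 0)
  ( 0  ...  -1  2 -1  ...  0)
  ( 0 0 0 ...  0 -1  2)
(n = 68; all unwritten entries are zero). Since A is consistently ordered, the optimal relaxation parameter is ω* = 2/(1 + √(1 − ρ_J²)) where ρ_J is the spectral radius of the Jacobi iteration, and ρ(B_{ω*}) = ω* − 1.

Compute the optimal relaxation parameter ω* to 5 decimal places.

[ρ_J] n=68: ρ(B_J) = cos(π/(n+1)) = cos(π/69) = 0.99896.
root = sin(π/69) = 0.045515  (since 1−cos² = sin²).
Then 2/(1+√(1−ρ_J²)) = 2/(1+0.045515); ω* = 2/1.045515 = 1.91293.
ρ(B_{ω*}) = ω*−1 = 0.91293

ω* = 1.91293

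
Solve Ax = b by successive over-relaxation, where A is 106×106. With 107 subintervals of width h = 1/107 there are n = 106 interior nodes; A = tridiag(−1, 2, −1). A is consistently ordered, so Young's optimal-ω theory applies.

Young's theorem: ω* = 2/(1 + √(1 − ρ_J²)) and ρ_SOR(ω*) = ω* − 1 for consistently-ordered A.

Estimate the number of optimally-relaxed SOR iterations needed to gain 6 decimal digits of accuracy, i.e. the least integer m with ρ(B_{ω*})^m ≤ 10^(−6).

m = 236

[ρ_J] n=106: ρ(B_J) = cos(π/(n+1)) = cos(π/107) = 0.9995690.
1 − cos²(π/107) = sin²(π/107) ⇒ √(1−ρ_J²) = sin(π/107) = 0.0293565.
ω* = 2/(1 + 0.0293565) = 2/1.0293565 = 1.9429615.
Hence ρ(B_{ω*}) = 1.9429615 − 1 = 0.9429615.
ρ_SOR^m ≤ 10^(−6) ⇔ m ≥ 6·ln10/(−ln 0.9429615) = 13.8155/0.0587298 = 235.238; m = ⌈235.238⌉ = 236.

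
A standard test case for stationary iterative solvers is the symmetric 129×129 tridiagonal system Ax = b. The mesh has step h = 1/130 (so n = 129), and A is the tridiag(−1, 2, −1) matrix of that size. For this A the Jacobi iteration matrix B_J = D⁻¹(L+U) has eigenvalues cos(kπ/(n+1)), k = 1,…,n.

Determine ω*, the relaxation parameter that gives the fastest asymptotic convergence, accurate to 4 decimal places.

n=129: λ(B_J) = 1 − λ(A)/2 = cos(kπ/130); k=1 gives ρ_J = 0.9997.
1 − cos²(π/130) = sin²(π/130) ⇒ √(1−ρ_J²) = sin(π/130) = 0.02416.
ω* = 2 / (1 + 0.02416) = 2 / 1.02416 ≈ 1.9528.
Hence ρ(B_{ω*}) = 1.9528 − 1 = 0.9528.

ω* = 1.9528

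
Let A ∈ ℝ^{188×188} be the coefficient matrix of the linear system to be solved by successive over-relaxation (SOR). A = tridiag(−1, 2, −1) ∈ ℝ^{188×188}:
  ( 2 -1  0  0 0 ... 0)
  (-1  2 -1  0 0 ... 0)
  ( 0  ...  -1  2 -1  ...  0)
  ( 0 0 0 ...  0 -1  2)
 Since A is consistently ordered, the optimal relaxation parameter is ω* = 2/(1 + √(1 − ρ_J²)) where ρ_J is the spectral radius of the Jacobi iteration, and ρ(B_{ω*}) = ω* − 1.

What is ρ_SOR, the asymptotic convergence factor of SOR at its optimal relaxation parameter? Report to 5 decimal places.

ρ_SOR = 0.96730

B_J for the 188×188 system has eigenvalues cos(kπ/189); ρ_J = cos(π/189) = 0.99986.
√(1−ρ_J²) = |sin(π/189)| = 0.016621
[ω*] 2 ÷ (1 + 0.016621) = 2 ÷ 1.016621 = 1.96730.
ρ_SOR = ω* − 1 ≈ 0.96730.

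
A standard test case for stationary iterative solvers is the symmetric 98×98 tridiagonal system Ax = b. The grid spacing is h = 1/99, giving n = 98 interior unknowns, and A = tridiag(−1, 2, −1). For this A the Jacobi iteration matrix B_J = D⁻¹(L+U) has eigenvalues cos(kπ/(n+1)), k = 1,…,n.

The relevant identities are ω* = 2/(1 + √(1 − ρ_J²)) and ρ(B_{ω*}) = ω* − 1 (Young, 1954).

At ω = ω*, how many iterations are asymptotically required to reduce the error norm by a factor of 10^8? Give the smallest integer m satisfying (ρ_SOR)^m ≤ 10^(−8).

spectrum of D⁻¹(L+U) = {cos(kπ/99) : 1≤k≤98}; ρ_J = cos(π/99) = 0.9994965.
1 − cos²(π/99) = sin²(π/99) ⇒ √(1−ρ_J²) = sin(π/99) = 0.0317279.
So ω* = 2/1.0317279 = 1.9384956 (Young).
Hence ρ(B_{ω*}) = 1.9384956 − 1 = 0.9384956.
For 8 digits: m = 8·ln10 / (−ln 0.9384956) = 18.4207/0.0634771 = 290.194; round up → m = 291.

m = 291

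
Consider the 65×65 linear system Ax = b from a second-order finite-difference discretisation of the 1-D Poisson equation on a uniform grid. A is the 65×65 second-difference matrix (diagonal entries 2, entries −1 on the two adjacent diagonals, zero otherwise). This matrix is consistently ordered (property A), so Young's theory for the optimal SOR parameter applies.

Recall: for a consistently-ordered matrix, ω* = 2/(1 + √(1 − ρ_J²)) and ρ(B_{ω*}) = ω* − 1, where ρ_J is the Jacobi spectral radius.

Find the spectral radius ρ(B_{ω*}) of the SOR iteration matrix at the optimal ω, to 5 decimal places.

n=65: λ(B_J) = 1 − λ(A)/2 = cos(kπ/66); k=1 gives ρ_J = 0.99887.
√(1−ρ_J²) simplifies to sin(π/66) = 0.047582.
[ω*] 2 ÷ (1 + 0.047582) = 2 ÷ 1.047582 = 1.90916.
At ω = 1.90916 every |λ(B_ω)| = ω−1, so ρ_SOR = 0.90916.

ρ_SOR = 0.90916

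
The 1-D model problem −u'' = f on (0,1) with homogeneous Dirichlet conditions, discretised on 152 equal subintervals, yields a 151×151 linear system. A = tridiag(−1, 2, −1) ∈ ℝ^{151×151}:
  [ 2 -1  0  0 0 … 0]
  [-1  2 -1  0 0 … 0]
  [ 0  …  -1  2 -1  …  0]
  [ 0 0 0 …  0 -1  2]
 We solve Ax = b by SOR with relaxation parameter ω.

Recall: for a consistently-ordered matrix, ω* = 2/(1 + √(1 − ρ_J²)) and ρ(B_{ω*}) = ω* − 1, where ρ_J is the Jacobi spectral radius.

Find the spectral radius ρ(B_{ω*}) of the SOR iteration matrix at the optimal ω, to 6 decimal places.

With n=151, ρ(Jacobi) = cos(π/152) = 0.999786.
√(1 − cos²(π/152)) = sin(π/152) ≈ 0.0206669.
[ω*] 2 ÷ (1 + 0.0206669) = 2 ÷ 1.0206669 = 1.959503.
and ρ(B_{ω*}) = 1.959503 − 1 = 0.959503.

ρ_SOR = 0.959503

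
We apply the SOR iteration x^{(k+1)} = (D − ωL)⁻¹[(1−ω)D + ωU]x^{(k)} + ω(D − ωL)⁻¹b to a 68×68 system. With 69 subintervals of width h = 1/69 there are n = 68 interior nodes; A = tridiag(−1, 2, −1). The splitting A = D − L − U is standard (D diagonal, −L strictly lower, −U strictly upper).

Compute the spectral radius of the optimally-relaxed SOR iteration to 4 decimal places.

ρ_SOR = 0.9129

½·tridiag(1,0,1) at n=68: λ_k = cos(kπ/69); max |λ| at k=1 ⇒ ρ_J = cos(π/69) ≈ 0.9990.
1 − cos²(π/69) = sin²(π/69) ⇒ √(1−ρ_J²) = sin(π/69) = 0.04551.
ω* = 2 / (1 + 0.04551) = 2 / 1.04551 ≈ 1.9129.
ρ_SOR = ω* − 1 ≈ 0.9129.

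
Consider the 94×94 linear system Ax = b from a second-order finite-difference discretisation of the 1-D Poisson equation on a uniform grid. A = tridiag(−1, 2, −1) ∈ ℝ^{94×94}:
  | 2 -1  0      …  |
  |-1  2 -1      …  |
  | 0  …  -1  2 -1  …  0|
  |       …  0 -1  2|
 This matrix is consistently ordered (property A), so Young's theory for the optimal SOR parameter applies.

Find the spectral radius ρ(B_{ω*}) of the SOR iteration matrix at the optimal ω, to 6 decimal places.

ρ_SOR = 0.935990

n=94: λ(B_J) = 1 − λ(A)/2 = cos(kπ/95); k=1 gives ρ_J = 0.999453.
√(1−ρ_J²) simplifies to sin(π/95) = 0.0330634.
Young: ω* = 2/(1+√(1−ρ_J²)) = 2/(1+0.0330634) = 2/1.0330634 = 1.935990.
ρ_SOR = ω* − 1 = 1.935990 − 1 = 0.935990.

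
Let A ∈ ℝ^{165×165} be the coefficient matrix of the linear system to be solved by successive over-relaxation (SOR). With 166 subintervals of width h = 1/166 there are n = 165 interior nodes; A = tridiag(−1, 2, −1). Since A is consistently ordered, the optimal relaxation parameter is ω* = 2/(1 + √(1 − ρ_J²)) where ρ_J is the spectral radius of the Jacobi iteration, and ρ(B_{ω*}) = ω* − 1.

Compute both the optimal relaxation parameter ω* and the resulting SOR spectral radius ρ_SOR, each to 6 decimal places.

spectrum of D⁻¹(L+U) = {cos(kπ/166) : 1≤k≤165}; ρ_J = cos(π/166) = 0.999821.
√(1−ρ_J²) simplifies to sin(π/166) = 0.0189241.
ω* = 2 / (1 + 0.0189241) = 2 / 1.0189241 ≈ 1.962855.
ρ_SOR = ω* − 1 = 1.962855 − 1 = 0.962855.

ω* = 1.962855, ρ_SOR = 0.962855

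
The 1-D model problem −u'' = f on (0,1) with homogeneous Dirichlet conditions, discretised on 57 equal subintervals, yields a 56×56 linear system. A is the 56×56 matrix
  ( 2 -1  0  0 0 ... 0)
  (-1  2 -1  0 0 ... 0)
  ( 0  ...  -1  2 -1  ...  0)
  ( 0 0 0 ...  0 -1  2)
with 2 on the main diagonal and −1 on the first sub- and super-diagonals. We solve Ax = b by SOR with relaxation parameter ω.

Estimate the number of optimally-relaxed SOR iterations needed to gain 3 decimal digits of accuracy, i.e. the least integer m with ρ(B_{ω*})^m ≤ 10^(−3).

m = 63

[ρ_J] n=56: ρ(B_J) = cos(π/(n+1)) = cos(π/57) = 0.9984815.
√(1−ρ_J²) simplifies to sin(π/57) = 0.0550878.
ω* = 2/(1 + 0.0550878) = 2/1.0550878 = 1.8955768.
At ω = 1.8955768 every |λ(B_ω)| = ω−1, so ρ_SOR = 0.8955768.
ρ_SOR^m ≤ 10^(−3) ⇔ m ≥ 3·ln10/(−ln 0.8955768) = 6.90776/0.110287 = 62.634; m = ⌈62.634⌉ = 63.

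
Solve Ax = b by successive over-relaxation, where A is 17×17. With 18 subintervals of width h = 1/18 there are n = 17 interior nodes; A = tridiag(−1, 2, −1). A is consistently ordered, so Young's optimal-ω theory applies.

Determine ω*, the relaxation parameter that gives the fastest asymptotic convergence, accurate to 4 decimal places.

spectrum of D⁻¹(L+U) = {cos(kπ/18) : 1≤k≤17}; ρ_J = cos(π/18) = 0.9848.
√(1 − cos²(π/18)) = sin(π/18) ≈ 0.17365.
So ω* = 2/1.17365 = 1.7041 (Young).
[ρ_SOR] ω* − 1 = 0.7041.

ω* = 1.7041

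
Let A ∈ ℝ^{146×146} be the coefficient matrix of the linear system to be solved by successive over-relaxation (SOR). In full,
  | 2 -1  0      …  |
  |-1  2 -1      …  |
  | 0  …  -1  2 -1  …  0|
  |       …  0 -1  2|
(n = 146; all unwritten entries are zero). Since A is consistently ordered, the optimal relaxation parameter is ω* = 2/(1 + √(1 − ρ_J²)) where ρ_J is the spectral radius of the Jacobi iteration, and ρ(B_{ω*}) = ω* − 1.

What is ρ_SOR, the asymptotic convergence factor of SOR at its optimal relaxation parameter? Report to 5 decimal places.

ρ_SOR = 0.95815

With n=146, ρ(Jacobi) = cos(π/147) = 0.99977.
√(1 − cos²(π/147)) = sin(π/147) ≈ 0.021370.
ω* = 2/(1 + 0.021370) = 2/1.021370 = 1.95815.
[ρ_SOR] ω* − 1 = 0.95815.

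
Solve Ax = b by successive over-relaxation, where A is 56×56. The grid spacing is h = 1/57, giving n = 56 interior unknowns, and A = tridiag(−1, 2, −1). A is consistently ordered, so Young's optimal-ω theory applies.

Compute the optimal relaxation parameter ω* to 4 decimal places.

B_J for the 56×56 system has eigenvalues cos(kπ/57); ρ_J = cos(π/57) = 0.9985.
root = sin(π/57) = 0.05509  (since 1−cos² = sin²).
Young: ω* = 2/(1+√(1−ρ_J²)) = 2/(1+0.05509) = 2/1.05509 = 1.8956.
Hence ρ(B_{ω*}) = 1.8956 − 1 = 0.8956.

ω* = 1.8956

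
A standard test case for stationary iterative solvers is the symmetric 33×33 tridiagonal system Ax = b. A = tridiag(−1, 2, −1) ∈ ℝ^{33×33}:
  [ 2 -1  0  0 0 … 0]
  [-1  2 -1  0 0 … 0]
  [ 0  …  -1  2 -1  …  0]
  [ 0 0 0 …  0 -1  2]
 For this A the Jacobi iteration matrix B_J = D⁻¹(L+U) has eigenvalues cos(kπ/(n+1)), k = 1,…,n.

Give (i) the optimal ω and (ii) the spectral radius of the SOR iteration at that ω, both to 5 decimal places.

[ρ_J] n=33: ρ(B_J) = cos(π/(n+1)) = cos(π/34) = 0.99573.
1 − cos²(π/34) = sin²(π/34) ⇒ √(1−ρ_J²) = sin(π/34) = 0.092268.
Young: ω* = 2/(1+√(1−ρ_J²)) = 2/(1+0.092268) = 2/1.092268 = 1.83105.
and ρ(B_{ω*}) = 1.83105 − 1 = 0.83105.

ω* = 1.83105, ρ_SOR = 0.83105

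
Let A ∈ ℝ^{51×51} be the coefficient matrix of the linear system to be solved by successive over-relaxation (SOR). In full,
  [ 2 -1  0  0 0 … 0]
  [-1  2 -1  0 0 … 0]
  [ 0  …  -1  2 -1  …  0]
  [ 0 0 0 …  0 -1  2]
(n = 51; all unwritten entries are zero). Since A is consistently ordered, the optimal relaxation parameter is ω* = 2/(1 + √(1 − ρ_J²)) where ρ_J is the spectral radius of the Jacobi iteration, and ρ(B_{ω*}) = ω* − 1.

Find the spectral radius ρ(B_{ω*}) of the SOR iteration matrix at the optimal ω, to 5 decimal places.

ρ_SOR = 0.88612

[ρ_J] n=51: ρ(B_J) = cos(π/(n+1)) = cos(π/52) = 0.99818.
√(1−ρ_J²) = |sin(π/52)| = 0.060378
So ω* = 2/1.060378 = 1.88612 (Young).
and ρ(B_{ω*}) = 1.88612 − 1 = 0.88612.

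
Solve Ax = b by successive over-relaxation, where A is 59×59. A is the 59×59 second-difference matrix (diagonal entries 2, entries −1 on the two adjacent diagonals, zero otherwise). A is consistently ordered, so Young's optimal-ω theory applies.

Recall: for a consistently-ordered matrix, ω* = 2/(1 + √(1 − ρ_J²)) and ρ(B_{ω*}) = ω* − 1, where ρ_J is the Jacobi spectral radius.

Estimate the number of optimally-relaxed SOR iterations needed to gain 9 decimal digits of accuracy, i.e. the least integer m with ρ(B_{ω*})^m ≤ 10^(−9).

B_J for the 59×59 system has eigenvalues cos(kπ/60); ρ_J = cos(π/60) = 0.9986295.
√(1−ρ_J²) simplifies to sin(π/60) = 0.0523360.
ω* = 2/(1 + 0.0523360) = 2/1.0523360 = 1.9005337.
[ρ_SOR] ω* − 1 = 0.9005337.
m ≥ 9·ln10 / (−ln 0.9005337) = 197.802; smallest integer m = 198.

m = 198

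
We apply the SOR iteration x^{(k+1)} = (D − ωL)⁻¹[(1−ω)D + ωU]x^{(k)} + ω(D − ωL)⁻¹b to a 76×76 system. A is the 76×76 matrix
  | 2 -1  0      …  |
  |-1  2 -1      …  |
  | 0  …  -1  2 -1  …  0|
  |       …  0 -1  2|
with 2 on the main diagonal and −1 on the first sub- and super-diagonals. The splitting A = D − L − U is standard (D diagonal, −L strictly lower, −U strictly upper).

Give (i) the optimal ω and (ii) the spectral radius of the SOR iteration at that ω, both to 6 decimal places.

ω* = 1.921620, ρ_SOR = 0.921620

½·tridiag(1,0,1) at n=76: λ_k = cos(kπ/77); max |λ| at k=1 ⇒ ρ_J = cos(π/77) ≈ 0.999168.
√(1−ρ_J²) simplifies to sin(π/77) = 0.0407886.
ω* = 2/(1 + 0.0407886) = 2/1.0407886 = 1.921620.
At ω = 1.921620 every |λ(B_ω)| = ω−1, so ρ_SOR = 0.921620.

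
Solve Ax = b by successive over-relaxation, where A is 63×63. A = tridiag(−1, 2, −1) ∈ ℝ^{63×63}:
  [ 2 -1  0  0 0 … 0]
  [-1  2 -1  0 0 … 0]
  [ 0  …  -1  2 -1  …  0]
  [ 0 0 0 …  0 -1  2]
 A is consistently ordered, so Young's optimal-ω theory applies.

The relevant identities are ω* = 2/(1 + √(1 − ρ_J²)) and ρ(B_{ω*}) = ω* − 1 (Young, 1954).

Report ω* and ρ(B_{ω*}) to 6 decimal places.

ω* = 1.906455, ρ_SOR = 0.906455

With n=63, ρ(Jacobi) = cos(π/64) = 0.998795.
1 − cos²(π/64) = sin²(π/64) ⇒ √(1−ρ_J²) = sin(π/64) = 0.0490677.
ω* = 2 / (1 + 0.0490677) = 2 / 1.0490677 ≈ 1.906455.
ρ(B_{ω*}) = ω*−1 = 0.906455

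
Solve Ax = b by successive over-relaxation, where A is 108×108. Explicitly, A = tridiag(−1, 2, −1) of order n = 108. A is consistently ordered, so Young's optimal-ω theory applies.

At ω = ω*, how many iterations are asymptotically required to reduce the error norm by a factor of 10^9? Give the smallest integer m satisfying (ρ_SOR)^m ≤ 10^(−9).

[ρ_J] n=108: ρ(B_J) = cos(π/(n+1)) = cos(π/109) = 0.9995847.
root = sin(π/109) = 0.0288180  (since 1−cos² = sin²).
So ω* = 2/1.0288180 = 1.9439784 (Young).
At ω = 1.9439784 every |λ(B_ω)| = ω−1, so ρ_SOR = 0.9439784.
Need (0.9439784)^m ≤ 10^(−9): m ≥ 9·ln10/|ln 0.9439784| = 20.7233/0.057652 = 359.455 ⇒ m = 360.

m = 360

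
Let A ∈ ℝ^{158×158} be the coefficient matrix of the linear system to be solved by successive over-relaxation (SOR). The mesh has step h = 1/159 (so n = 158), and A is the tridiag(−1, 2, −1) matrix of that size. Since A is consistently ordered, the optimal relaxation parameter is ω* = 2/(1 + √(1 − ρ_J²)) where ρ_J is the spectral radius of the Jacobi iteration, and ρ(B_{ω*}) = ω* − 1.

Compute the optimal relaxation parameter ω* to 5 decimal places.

[ρ_J] n=158: ρ(B_J) = cos(π/(n+1)) = cos(π/159) = 0.99980.
√(1 − cos²(π/159)) = sin(π/159) ≈ 0.019757.
Young: ω* = 2/(1+√(1−ρ_J²)) = 2/(1+0.019757) = 2/1.019757 = 1.96125.
At ω = 1.96125 every |λ(B_ω)| = ω−1, so ρ_SOR = 0.96125.

ω* = 1.96125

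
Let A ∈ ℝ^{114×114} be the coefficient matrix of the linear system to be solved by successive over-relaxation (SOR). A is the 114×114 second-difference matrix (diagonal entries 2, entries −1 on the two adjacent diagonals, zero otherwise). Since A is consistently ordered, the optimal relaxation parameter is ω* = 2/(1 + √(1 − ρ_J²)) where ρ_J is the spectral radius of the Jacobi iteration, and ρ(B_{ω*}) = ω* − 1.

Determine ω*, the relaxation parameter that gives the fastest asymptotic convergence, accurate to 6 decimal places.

½·tridiag(1,0,1) at n=114: λ_k = cos(kπ/115); max |λ| at k=1 ⇒ ρ_J = cos(π/115) ≈ 0.999627.
√(1−ρ_J²) simplifies to sin(π/115) = 0.0273148.
ω* = 2/(1 + 0.0273148) = 2/1.0273148 = 1.946823.
ρ(B_{ω*}) = ω*−1 = 0.946823

ω* = 1.946823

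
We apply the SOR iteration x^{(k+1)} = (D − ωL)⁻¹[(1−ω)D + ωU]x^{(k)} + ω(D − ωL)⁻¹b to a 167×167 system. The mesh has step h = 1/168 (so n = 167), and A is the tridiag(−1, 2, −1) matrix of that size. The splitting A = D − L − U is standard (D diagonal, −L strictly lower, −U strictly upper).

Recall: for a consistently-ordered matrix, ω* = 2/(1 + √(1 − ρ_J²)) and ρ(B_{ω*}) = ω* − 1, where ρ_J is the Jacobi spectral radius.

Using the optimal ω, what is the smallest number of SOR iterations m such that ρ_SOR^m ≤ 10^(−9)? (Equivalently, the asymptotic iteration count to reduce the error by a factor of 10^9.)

m = 555

½·tridiag(1,0,1) at n=167: λ_k = cos(kπ/168); max |λ| at k=1 ⇒ ρ_J = cos(π/168) ≈ 0.9998252.
√(1 − cos²(π/168)) = sin(π/168) ≈ 0.0186989.
ω* = 2/(1 + 0.0186989) = 2/1.0186989 = 1.9632887.
Hence ρ(B_{ω*}) = 1.9632887 − 1 = 0.9632887.
9·ln10 = 20.7233; −ln(0.9632887) = 0.0374021; m = ⌈20.7233/0.0374021⌉ = ⌈554.068⌉ = 555.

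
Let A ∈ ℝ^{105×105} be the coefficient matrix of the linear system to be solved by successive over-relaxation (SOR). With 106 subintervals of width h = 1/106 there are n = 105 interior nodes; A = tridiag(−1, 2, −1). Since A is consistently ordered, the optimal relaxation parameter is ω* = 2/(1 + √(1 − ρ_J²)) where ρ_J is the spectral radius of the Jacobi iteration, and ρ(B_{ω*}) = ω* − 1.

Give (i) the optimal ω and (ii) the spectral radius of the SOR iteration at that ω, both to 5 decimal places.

With n=105, ρ(Jacobi) = cos(π/106) = 0.99956.
1 − cos²(π/106) = sin²(π/106) ⇒ √(1−ρ_J²) = sin(π/106) = 0.029633.
So ω* = 2/1.029633 = 1.94244 (Young).
[ρ_SOR] ω* − 1 = 0.94244.

ω* = 1.94244, ρ_SOR = 0.94244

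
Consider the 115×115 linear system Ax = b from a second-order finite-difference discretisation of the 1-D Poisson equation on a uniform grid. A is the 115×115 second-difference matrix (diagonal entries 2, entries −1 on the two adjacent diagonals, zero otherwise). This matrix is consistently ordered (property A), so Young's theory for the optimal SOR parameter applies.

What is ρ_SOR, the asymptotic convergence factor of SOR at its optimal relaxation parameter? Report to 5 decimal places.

ρ_SOR = 0.94727

n=115: λ(B_J) = 1 − λ(A)/2 = cos(kπ/116); k=1 gives ρ_J = 0.99963.
√(1−ρ_J²) = |sin(π/116)| = 0.027079
ω* = 2 / (1 + 0.027079) = 2 / 1.027079 ≈ 1.94727.
At ω = 1.94727 every |λ(B_ω)| = ω−1, so ρ_SOR = 0.94727.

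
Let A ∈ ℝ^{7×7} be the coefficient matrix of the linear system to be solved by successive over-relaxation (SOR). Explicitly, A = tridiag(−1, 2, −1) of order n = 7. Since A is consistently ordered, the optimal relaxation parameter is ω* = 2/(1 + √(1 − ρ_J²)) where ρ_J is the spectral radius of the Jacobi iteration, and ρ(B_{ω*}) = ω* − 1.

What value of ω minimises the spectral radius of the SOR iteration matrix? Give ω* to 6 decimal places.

With n=7, ρ(Jacobi) = cos(π/8) = 0.923880.
root = sin(π/8) = 0.3826834  (since 1−cos² = sin²).
ω* = 2/(1 + 0.3826834) = 2/1.3826834 = 1.446463.
At ω = 1.446463 every |λ(B_ω)| = ω−1, so ρ_SOR = 0.446463.

ω* = 1.446463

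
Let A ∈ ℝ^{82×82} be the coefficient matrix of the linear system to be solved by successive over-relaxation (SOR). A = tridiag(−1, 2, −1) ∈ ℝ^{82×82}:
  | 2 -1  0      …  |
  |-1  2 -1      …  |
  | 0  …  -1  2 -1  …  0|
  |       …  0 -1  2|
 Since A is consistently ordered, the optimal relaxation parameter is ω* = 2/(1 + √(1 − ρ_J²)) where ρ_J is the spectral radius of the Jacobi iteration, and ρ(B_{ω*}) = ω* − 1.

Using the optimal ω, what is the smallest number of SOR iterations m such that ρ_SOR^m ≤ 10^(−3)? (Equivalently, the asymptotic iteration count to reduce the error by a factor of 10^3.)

m = 92

n=82: λ(B_J) = 1 − λ(A)/2 = cos(kπ/83); k=1 gives ρ_J = 0.9992838.
√(1−ρ_J²) simplifies to sin(π/83) = 0.0378415.
Young: ω* = 2/(1+√(1−ρ_J²)) = 2/(1+0.0378415) = 2/1.0378415 = 1.9270765.
and ρ(B_{ω*}) = 1.9270765 − 1 = 0.9270765.
3·ln10 = 6.90776; −ln(0.9270765) = 0.0757192; m = ⌈6.90776/0.0757192⌉ = ⌈91.229⌉ = 92.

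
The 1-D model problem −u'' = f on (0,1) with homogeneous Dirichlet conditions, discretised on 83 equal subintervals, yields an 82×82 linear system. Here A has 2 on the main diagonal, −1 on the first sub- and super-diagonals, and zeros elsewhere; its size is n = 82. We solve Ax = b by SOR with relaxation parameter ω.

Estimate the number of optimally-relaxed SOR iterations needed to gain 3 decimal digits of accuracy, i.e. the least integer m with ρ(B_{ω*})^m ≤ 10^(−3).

m = 92

ρ_J = max_k |cos(kπ/83)| = cos(π/83) = 0.9992838
√(1 − cos²(π/83)) = sin(π/83) ≈ 0.0378415.
Then 2/(1+√(1−ρ_J²)) = 2/(1+0.0378415); ω* = 2/1.0378415 = 1.9270765.
At ω = 1.9270765 every |λ(B_ω)| = ω−1, so ρ_SOR = 0.9270765.
For 3 digits: m = 3·ln10 / (−ln 0.9270765) = 6.90776/0.0757192 = 91.229; round up → m = 92.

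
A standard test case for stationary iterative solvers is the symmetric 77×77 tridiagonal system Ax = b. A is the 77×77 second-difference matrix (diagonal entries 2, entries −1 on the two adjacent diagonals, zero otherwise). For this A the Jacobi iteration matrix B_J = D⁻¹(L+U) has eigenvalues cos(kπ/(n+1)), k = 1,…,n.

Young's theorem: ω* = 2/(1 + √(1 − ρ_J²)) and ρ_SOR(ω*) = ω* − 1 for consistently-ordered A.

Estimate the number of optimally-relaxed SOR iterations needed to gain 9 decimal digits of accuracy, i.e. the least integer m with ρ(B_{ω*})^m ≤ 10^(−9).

m = 258

B_J for the 77×77 system has eigenvalues cos(kπ/78); ρ_J = cos(π/78) = 0.9991890.
root = sin(π/78) = 0.0402659  (since 1−cos² = sin²).
ω* = 2/(1 + 0.0402659) = 2/1.0402659 = 1.9225854.
ρ_SOR = ω* − 1 = 1.9225854 − 1 = 0.9225854.
Need (0.9225854)^m ≤ 10^(−9): m ≥ 9·ln10/|ln 0.9225854| = 20.7233/0.0805753 = 257.192 ⇒ m = 258.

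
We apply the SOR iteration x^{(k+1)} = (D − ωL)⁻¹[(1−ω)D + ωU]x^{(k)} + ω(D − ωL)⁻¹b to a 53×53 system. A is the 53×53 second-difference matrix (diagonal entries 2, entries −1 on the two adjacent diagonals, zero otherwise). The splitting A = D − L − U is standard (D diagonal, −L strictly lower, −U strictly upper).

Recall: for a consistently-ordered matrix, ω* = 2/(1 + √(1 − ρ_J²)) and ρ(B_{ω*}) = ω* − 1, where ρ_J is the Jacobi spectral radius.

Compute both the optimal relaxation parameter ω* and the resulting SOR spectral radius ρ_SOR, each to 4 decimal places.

ω* = 1.8901, ρ_SOR = 0.8901

½·tridiag(1,0,1) at n=53: λ_k = cos(kπ/54); max |λ| at k=1 ⇒ ρ_J = cos(π/54) ≈ 0.9983.
√(1 − cos²(π/54)) = sin(π/54) ≈ 0.05814.
ω* = 2/(1+0.05814) = 1.8901
[ρ_SOR] ω* − 1 = 0.8901.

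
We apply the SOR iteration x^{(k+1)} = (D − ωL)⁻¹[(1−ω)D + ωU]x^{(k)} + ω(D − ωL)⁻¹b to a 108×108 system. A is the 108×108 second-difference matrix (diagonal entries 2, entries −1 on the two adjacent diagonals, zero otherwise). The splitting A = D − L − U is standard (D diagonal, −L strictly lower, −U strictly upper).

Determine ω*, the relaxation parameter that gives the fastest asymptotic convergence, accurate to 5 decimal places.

ω* = 1.94398

B_J for the 108×108 system has eigenvalues cos(kπ/109); ρ_J = cos(π/109) = 0.99958.
√(1 − cos²(π/109)) = sin(π/109) ≈ 0.028818.
Young: ω* = 2/(1+√(1−ρ_J²)) = 2/(1+0.028818) = 2/1.028818 = 1.94398.
ρ_SOR = ω* − 1 ≈ 0.94398.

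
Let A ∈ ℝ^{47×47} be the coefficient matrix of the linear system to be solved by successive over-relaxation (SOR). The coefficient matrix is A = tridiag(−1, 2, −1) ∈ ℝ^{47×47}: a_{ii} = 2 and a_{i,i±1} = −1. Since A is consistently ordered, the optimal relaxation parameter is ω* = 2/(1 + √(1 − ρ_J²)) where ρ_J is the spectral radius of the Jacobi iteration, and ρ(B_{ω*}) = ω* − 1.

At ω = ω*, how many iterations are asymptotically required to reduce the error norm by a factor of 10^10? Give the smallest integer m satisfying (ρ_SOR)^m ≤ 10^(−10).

m = 176

With n=47, ρ(Jacobi) = cos(π/48) = 0.9978589.
√(1 − cos²(π/48)) = sin(π/48) ≈ 0.0654031.
[ω*] 2 ÷ (1 + 0.0654031) = 2 ÷ 1.0654031 = 1.8772237.
ρ_SOR = ω* − 1 = 1.8772237 − 1 = 0.8772237.
10·ln10 = 23.0259; −ln(0.8772237) = 0.130993; m = ⌈23.0259/0.130993⌉ = ⌈175.780⌉ = 176.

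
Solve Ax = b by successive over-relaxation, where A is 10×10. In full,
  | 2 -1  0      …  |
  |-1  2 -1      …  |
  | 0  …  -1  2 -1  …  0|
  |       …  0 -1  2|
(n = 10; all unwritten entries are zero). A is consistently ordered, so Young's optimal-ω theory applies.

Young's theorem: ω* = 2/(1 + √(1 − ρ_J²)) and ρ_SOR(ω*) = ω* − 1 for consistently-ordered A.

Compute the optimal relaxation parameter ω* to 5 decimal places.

ρ_J = max_k |cos(kπ/11)| = cos(π/11) = 0.95949
root = sin(π/11) = 0.281733  (since 1−cos² = sin²).
So ω* = 2/1.281733 = 1.56039 (Young).
At ω = 1.56039 every |λ(B_ω)| = ω−1, so ρ_SOR = 0.56039.

ω* = 1.56039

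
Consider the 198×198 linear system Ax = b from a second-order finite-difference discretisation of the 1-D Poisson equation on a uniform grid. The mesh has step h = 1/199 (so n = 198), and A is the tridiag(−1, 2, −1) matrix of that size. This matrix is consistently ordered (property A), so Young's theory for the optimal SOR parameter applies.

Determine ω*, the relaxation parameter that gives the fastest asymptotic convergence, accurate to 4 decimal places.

With n=198, ρ(Jacobi) = cos(π/199) = 0.9999.
root = sin(π/199) = 0.01579  (since 1−cos² = sin²).
[ω*] 2 ÷ (1 + 0.01579) = 2 ÷ 1.01579 = 1.9689.
ρ_SOR = ω* − 1 ≈ 0.9689.

ω* = 1.9689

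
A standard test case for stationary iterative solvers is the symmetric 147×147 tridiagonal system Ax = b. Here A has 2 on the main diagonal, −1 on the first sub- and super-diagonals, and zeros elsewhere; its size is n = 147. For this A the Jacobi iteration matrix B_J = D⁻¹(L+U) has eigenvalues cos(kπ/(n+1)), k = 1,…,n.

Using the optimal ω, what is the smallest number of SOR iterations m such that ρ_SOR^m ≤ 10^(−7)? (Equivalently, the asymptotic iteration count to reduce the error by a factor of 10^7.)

½·tridiag(1,0,1) at n=147: λ_k = cos(kπ/148); max |λ| at k=1 ⇒ ρ_J = cos(π/148) ≈ 0.9997747.
1 − cos²(π/148) = sin²(π/148) ⇒ √(1−ρ_J²) = sin(π/148) = 0.0212254.
ω* = 2/(1 + 0.0212254) = 2/1.0212254 = 1.9584315.
At ω = 1.9584315 every |λ(B_ω)| = ω−1, so ρ_SOR = 0.9584315.
ρ_SOR^m ≤ 10^(−7) ⇔ m ≥ 7·ln10/(−ln 0.9584315) = 16.1181/0.0424572 = 379.632; m = ⌈379.632⌉ = 380.

m = 380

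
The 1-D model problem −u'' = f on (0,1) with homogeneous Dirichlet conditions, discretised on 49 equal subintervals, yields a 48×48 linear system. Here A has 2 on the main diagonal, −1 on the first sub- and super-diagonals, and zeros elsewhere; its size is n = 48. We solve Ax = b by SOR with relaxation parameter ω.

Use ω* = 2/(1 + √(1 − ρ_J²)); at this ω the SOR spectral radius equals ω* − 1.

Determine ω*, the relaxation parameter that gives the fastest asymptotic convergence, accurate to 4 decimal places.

spectrum of D⁻¹(L+U) = {cos(kπ/49) : 1≤k≤48}; ρ_J = cos(π/49) = 0.9979.
1 − cos²(π/49) = sin²(π/49) ⇒ √(1−ρ_J²) = sin(π/49) = 0.06407.
[ω*] 2 ÷ (1 + 0.06407) = 2 ÷ 1.06407 = 1.8796.
ρ(B_{ω*}) = ω*−1 = 0.8796

ω* = 1.8796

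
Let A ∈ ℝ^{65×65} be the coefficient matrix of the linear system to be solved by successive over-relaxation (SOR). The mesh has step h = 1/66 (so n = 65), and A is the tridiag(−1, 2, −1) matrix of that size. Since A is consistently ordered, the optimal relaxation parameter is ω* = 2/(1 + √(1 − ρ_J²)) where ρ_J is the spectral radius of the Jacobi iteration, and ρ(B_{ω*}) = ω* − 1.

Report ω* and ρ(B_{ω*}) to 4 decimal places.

ω* = 1.9092, ρ_SOR = 0.9092

B_J for the 65×65 system has eigenvalues cos(kπ/66); ρ_J = cos(π/66) = 0.9989.
√(1−ρ_J²) = |sin(π/66)| = 0.04758
Then 2/(1+√(1−ρ_J²)) = 2/(1+0.04758); ω* = 2/1.04758 = 1.9092.
and ρ(B_{ω*}) = 1.9092 − 1 = 0.9092.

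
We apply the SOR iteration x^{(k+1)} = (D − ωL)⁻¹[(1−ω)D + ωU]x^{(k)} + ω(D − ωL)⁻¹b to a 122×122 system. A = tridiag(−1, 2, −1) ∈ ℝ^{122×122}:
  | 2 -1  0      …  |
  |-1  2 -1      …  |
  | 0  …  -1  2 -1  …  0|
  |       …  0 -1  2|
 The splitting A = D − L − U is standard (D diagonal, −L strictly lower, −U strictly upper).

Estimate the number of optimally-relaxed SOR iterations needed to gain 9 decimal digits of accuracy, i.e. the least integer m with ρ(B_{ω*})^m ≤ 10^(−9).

ρ_J = max_k |cos(kπ/123)| = cos(π/123) = 0.9996738
√(1 − cos²(π/123)) = sin(π/123) ≈ 0.0255386.
ω* = 2/(1 + 0.0255386) = 2/1.0255386 = 1.9501948.
ρ(B_{ω*}) = ω*−1 = 0.9501948
Need (0.9501948)^m ≤ 10^(−9): m ≥ 9·ln10/|ln 0.9501948| = 20.7233/0.0510883 = 405.637 ⇒ m = 406.

m = 406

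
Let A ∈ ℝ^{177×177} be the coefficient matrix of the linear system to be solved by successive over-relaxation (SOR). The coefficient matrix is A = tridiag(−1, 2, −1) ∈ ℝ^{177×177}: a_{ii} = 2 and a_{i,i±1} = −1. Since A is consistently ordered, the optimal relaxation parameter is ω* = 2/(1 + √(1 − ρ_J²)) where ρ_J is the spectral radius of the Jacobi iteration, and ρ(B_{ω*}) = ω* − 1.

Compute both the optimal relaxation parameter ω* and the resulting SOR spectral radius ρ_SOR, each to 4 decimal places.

With n=177, ρ(Jacobi) = cos(π/178) = 0.9998.
√(1 − cos²(π/178)) = sin(π/178) ≈ 0.01765.
ω* = 2/(1 + 0.01765) = 2/1.01765 = 1.9653.
[ρ_SOR] ω* − 1 = 0.9653.

ω* = 1.9653, ρ_SOR = 0.9653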